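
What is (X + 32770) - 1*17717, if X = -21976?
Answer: -6923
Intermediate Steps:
(X + 32770) - 1*17717 = (-21976 + 32770) - 1*17717 = 10794 - 17717 = -6923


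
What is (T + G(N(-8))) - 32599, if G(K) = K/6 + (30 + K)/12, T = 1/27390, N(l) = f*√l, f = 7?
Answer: -446409067/13695 + 7*I*√2/2 ≈ -32597.0 + 4.9497*I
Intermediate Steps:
N(l) = 7*√l
T = 1/27390 ≈ 3.6510e-5
G(K) = 5/2 + K/4 (G(K) = K*(⅙) + (30 + K)*(1/12) = K/6 + (5/2 + K/12) = 5/2 + K/4)
(T + G(N(-8))) - 32599 = (1/27390 + (5/2 + (7*√(-8))/4)) - 32599 = (1/27390 + (5/2 + (7*(2*I*√2))/4)) - 32599 = (1/27390 + (5/2 + (14*I*√2)/4)) - 32599 = (1/27390 + (5/2 + 7*I*√2/2)) - 32599 = (34238/13695 + 7*I*√2/2) - 32599 = -446409067/13695 + 7*I*√2/2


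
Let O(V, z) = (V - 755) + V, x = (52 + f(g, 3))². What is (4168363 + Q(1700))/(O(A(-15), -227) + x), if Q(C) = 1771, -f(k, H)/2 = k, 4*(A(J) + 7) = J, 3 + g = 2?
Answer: 8340268/4279 ≈ 1949.1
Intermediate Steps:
g = -1 (g = -3 + 2 = -1)
A(J) = -7 + J/4
f(k, H) = -2*k
x = 2916 (x = (52 - 2*(-1))² = (52 + 2)² = 54² = 2916)
O(V, z) = -755 + 2*V (O(V, z) = (-755 + V) + V = -755 + 2*V)
(4168363 + Q(1700))/(O(A(-15), -227) + x) = (4168363 + 1771)/((-755 + 2*(-7 + (¼)*(-15))) + 2916) = 4170134/((-755 + 2*(-7 - 15/4)) + 2916) = 4170134/((-755 + 2*(-43/4)) + 2916) = 4170134/((-755 - 43/2) + 2916) = 4170134/(-1553/2 + 2916) = 4170134/(4279/2) = 4170134*(2/4279) = 8340268/4279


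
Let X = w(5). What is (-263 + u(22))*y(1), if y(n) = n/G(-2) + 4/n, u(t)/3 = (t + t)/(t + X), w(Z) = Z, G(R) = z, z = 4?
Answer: -39491/36 ≈ -1097.0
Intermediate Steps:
G(R) = 4
X = 5
u(t) = 6*t/(5 + t) (u(t) = 3*((t + t)/(t + 5)) = 3*((2*t)/(5 + t)) = 3*(2*t/(5 + t)) = 6*t/(5 + t))
y(n) = 4/n + n/4 (y(n) = n/4 + 4/n = 4/n + n/4)
(-263 + u(22))*y(1) = (-263 + 6*22/(5 + 22))*(4/1 + (1/4)*1) = (-263 + 6*22/27)*(4*1 + 1/4) = (-263 + 6*22*(1/27))*(4 + 1/4) = (-263 + 44/9)*(17/4) = -2323/9*17/4 = -39491/36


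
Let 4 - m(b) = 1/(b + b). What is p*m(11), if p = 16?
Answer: 696/11 ≈ 63.273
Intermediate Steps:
m(b) = 4 - 1/(2*b) (m(b) = 4 - 1/(b + b) = 4 - 1/(2*b))
p*m(11) = 16*(4 - ½/11) = 16*(4 - ½*1/11) = 16*(4 - 1/22) = 16*(87/22) = 696/11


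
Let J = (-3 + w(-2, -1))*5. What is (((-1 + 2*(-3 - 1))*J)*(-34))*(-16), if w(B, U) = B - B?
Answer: 73440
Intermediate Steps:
w(B, U) = 0
J = -15 (J = (-3 + 0)*5 = -3*5 = -15)
(((-1 + 2*(-3 - 1))*J)*(-34))*(-16) = (((-1 + 2*(-3 - 1))*(-15))*(-34))*(-16) = (((-1 + 2*(-4))*(-15))*(-34))*(-16) = (((-1 - 8)*(-15))*(-34))*(-16) = (-9*(-15)*(-34))*(-16) = (135*(-34))*(-16) = -4590*(-16) = 73440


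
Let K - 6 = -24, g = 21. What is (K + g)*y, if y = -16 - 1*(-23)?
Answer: 21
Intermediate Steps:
K = -18 (K = 6 - 24 = -18)
y = 7 (y = -16 + 23 = 7)
(K + g)*y = (-18 + 21)*7 = 3*7 = 21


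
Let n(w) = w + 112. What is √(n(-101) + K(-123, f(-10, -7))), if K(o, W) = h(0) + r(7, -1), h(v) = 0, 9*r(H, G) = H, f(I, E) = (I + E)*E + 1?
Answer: √106/3 ≈ 3.4319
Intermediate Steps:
f(I, E) = 1 + E*(E + I) (f(I, E) = (E + I)*E + 1 = E*(E + I) + 1 = 1 + E*(E + I))
r(H, G) = H/9
K(o, W) = 7/9 (K(o, W) = 0 + (⅑)*7 = 0 + 7/9 = 7/9)
n(w) = 112 + w
√(n(-101) + K(-123, f(-10, -7))) = √((112 - 101) + 7/9) = √(11 + 7/9) = √(106/9) = √106/3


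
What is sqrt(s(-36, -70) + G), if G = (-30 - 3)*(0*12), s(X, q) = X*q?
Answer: 6*sqrt(70) ≈ 50.200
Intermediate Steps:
G = 0 (G = -33*0 = 0)
sqrt(s(-36, -70) + G) = sqrt(-36*(-70) + 0) = sqrt(2520 + 0) = sqrt(2520) = 6*sqrt(70)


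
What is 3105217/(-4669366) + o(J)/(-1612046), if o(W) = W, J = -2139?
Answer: -1248941217527/1881808195709 ≈ -0.66369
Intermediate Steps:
3105217/(-4669366) + o(J)/(-1612046) = 3105217/(-4669366) - 2139/(-1612046) = 3105217*(-1/4669366) - 2139*(-1/1612046) = -3105217/4669366 + 2139/1612046 = -1248941217527/1881808195709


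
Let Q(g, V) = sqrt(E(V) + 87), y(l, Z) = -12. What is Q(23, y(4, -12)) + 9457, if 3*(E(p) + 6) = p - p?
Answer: 9466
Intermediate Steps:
E(p) = -6 (E(p) = -6 + (p - p)/3 = -6 + (1/3)*0 = -6 + 0 = -6)
Q(g, V) = 9 (Q(g, V) = sqrt(-6 + 87) = sqrt(81) = 9)
Q(23, y(4, -12)) + 9457 = 9 + 9457 = 9466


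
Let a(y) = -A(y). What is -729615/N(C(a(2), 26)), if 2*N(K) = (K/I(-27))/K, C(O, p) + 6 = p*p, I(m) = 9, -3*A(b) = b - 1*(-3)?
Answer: -13133070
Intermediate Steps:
A(b) = -1 - b/3 (A(b) = -(b - 1*(-3))/3 = -(b + 3)/3 = -(3 + b)/3 = -1 - b/3)
a(y) = 1 + y/3 (a(y) = -(-1 - y/3) = 1 + y/3)
C(O, p) = -6 + p**2 (C(O, p) = -6 + p*p = -6 + p**2)
N(K) = 1/18 (N(K) = ((K/9)/K)/2 = (1/2)*(1/9) = 1/18)
-729615/N(C(a(2), 26)) = -729615/1/18 = -729615*18 = -13133070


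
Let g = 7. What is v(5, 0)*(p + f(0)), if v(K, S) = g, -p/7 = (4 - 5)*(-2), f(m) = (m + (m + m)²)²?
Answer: -98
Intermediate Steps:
f(m) = (m + 4*m²)² (f(m) = (m + (2*m)²)² = (m + 4*m²)²)
p = -14 (p = -7*(4 - 5)*(-2) = -(-7)*(-2) = -7*2 = -14)
v(K, S) = 7
v(5, 0)*(p + f(0)) = 7*(-14 + 0²*(1 + 4*0)²) = 7*(-14 + 0*(1 + 0)²) = 7*(-14 + 0*1²) = 7*(-14 + 0*1) = 7*(-14 + 0) = 7*(-14) = -98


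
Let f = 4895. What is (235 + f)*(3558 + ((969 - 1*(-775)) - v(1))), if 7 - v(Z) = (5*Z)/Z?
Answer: 27189000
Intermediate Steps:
v(Z) = 2 (v(Z) = 7 - 5*Z/Z = 7 - 1*5 = 7 - 5 = 2)
(235 + f)*(3558 + ((969 - 1*(-775)) - v(1))) = (235 + 4895)*(3558 + ((969 - 1*(-775)) - 1*2)) = 5130*(3558 + ((969 + 775) - 2)) = 5130*(3558 + (1744 - 2)) = 5130*(3558 + 1742) = 5130*5300 = 27189000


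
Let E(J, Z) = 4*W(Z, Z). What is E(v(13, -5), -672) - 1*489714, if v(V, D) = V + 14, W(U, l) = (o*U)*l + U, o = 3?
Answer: 4926606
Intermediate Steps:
W(U, l) = U + 3*U*l (W(U, l) = (3*U)*l + U = 3*U*l + U = U + 3*U*l)
v(V, D) = 14 + V
E(J, Z) = 4*Z*(1 + 3*Z) (E(J, Z) = 4*(Z*(1 + 3*Z)) = 4*Z*(1 + 3*Z))
E(v(13, -5), -672) - 1*489714 = 4*(-672)*(1 + 3*(-672)) - 1*489714 = 4*(-672)*(1 - 2016) - 489714 = 4*(-672)*(-2015) - 489714 = 5416320 - 489714 = 4926606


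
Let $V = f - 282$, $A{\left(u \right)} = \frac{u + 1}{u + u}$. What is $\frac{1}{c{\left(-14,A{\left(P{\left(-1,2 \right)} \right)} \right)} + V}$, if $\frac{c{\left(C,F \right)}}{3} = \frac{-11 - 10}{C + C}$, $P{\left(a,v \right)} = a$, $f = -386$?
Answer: $- \frac{4}{2663} \approx -0.0015021$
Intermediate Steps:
$A{\left(u \right)} = \frac{1 + u}{2 u}$
$c{\left(C,F \right)} = - \frac{63}{2 C}$ ($c{\left(C,F \right)} = 3 \frac{-11 - 10}{C + C} = 3 \left(- \frac{21}{2 C}\right) = - \frac{63}{2 C}$)
$V = -668$ ($V = -386 - 282 = -668$)
$\frac{1}{c{\left(-14,A{\left(P{\left(-1,2 \right)} \right)} \right)} + V} = \frac{1}{- \frac{63}{2 \left(-14\right)} - 668} = \frac{1}{\left(- \frac{63}{2}\right) \left(- \frac{1}{14}\right) - 668} = \frac{1}{\frac{9}{4} - 668} = \frac{1}{- \frac{2663}{4}} = - \frac{4}{2663}$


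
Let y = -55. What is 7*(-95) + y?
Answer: -720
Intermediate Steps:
7*(-95) + y = 7*(-95) - 55 = -665 - 55 = -720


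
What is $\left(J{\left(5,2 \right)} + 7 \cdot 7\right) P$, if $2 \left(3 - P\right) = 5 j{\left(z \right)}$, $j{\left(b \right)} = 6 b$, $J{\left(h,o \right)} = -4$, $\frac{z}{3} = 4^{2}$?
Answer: $-32265$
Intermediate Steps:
$z = 48$ ($z = 3 \cdot 4^{2} = 3 \cdot 16 = 48$)
$P = -717$ ($P = 3 - \frac{5 \cdot 6 \cdot 48}{2} = 3 - \frac{5 \cdot 288}{2} = 3 - 720 = -717$)
$\left(J{\left(5,2 \right)} + 7 \cdot 7\right) P = \left(-4 + 7 \cdot 7\right) \left(-717\right) = \left(-4 + 49\right) \left(-717\right) = 45 \left(-717\right) = -32265$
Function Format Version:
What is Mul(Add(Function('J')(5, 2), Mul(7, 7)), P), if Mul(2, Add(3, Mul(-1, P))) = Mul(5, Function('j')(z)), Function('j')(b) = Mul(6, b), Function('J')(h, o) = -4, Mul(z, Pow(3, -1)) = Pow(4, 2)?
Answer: -32265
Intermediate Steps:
z = 48 (z = Mul(3, Pow(4, 2)) = Mul(3, 16) = 48)
P = -717 (P = Add(3, Mul(Rational(-1, 2), Mul(5, Mul(6, 48)))) = Add(3, Mul(Rational(-1, 2), Mul(5, 288))) = Add(3, Mul(Rational(-1, 2), 1440)) = Add(3, -720) = -717)
Mul(Add(Function('J')(5, 2), Mul(7, 7)), P) = Mul(Add(-4, Mul(7, 7)), -717) = Mul(Add(-4, 49), -717) = Mul(45, -717) = -32265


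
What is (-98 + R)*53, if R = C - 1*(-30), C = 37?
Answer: -1643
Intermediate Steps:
R = 67 (R = 37 - 1*(-30) = 37 + 30 = 67)
(-98 + R)*53 = (-98 + 67)*53 = -31*53 = -1643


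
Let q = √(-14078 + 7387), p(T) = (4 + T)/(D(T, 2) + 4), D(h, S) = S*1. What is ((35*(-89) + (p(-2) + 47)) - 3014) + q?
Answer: -18245/3 + I*√6691 ≈ -6081.7 + 81.799*I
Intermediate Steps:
D(h, S) = S
p(T) = ⅔ + T/6 (p(T) = (4 + T)/(2 + 4) = (4 + T)/6 = (4 + T)*(⅙) = ⅔ + T/6)
q = I*√6691 (q = √(-6691) = I*√6691 ≈ 81.799*I)
((35*(-89) + (p(-2) + 47)) - 3014) + q = ((35*(-89) + ((⅔ + (⅙)*(-2)) + 47)) - 3014) + I*√6691 = ((-3115 + ((⅔ - ⅓) + 47)) - 3014) + I*√6691 = ((-3115 + (⅓ + 47)) - 3014) + I*√6691 = ((-3115 + 142/3) - 3014) + I*√6691 = (-9203/3 - 3014) + I*√6691 = -18245/3 + I*√6691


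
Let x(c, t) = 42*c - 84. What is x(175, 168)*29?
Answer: 210714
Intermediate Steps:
x(c, t) = -84 + 42*c
x(175, 168)*29 = (-84 + 42*175)*29 = (-84 + 7350)*29 = 7266*29 = 210714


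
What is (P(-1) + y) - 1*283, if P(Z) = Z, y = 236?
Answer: -48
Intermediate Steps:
(P(-1) + y) - 1*283 = (-1 + 236) - 1*283 = 235 - 283 = -48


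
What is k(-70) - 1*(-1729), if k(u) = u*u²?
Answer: -341271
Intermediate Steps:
k(u) = u³
k(-70) - 1*(-1729) = (-70)³ - 1*(-1729) = -343000 + 1729 = -341271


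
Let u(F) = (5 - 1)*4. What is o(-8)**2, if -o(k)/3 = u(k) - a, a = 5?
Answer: 1089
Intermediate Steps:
u(F) = 16 (u(F) = 4*4 = 16)
o(k) = -33 (o(k) = -3*(16 - 1*5) = -3*(16 - 5) = -3*11 = -33)
o(-8)**2 = (-33)**2 = 1089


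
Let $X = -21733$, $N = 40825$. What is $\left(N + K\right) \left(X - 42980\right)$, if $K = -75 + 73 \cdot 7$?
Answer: $-2670123093$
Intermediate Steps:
$K = 436$ ($K = -75 + 511 = 436$)
$\left(N + K\right) \left(X - 42980\right) = \left(40825 + 436\right) \left(-21733 - 42980\right) = 41261 \left(-64713\right) = -2670123093$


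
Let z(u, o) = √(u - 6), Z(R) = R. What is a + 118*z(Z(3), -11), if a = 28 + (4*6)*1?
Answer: 52 + 118*I*√3 ≈ 52.0 + 204.38*I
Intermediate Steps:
a = 52 (a = 28 + 24*1 = 28 + 24 = 52)
z(u, o) = √(-6 + u)
a + 118*z(Z(3), -11) = 52 + 118*√(-6 + 3) = 52 + 118*√(-3) = 52 + 118*(I*√3) = 52 + 118*I*√3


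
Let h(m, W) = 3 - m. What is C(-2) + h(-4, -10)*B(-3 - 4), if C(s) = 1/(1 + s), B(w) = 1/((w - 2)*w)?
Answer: -8/9 ≈ -0.88889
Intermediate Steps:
B(w) = 1/(w*(-2 + w)) (B(w) = 1/((-2 + w)*w) = 1/(w*(-2 + w)))
C(-2) + h(-4, -10)*B(-3 - 4) = 1/(1 - 2) + (3 - 1*(-4))*(1/((-3 - 4)*(-2 + (-3 - 4)))) = 1/(-1) + (3 + 4)*(1/((-7)*(-2 - 7))) = -1 + 7*(-⅐/(-9)) = -1 + 7*(-⅐*(-⅑)) = -1 + 7*(1/63) = -1 + ⅑ = -8/9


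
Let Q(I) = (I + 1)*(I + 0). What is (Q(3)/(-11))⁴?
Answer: 20736/14641 ≈ 1.4163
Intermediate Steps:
Q(I) = I*(1 + I) (Q(I) = (1 + I)*I = I*(1 + I))
(Q(3)/(-11))⁴ = ((3*(1 + 3))/(-11))⁴ = ((3*4)*(-1/11))⁴ = (12*(-1/11))⁴ = (-12/11)⁴ = 20736/14641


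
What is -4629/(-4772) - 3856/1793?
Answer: -10101035/8556196 ≈ -1.1806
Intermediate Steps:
-4629/(-4772) - 3856/1793 = -4629*(-1/4772) - 3856*1/1793 = 4629/4772 - 3856/1793 = -10101035/8556196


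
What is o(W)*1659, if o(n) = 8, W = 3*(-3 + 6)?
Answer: 13272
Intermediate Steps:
W = 9 (W = 3*3 = 9)
o(W)*1659 = 8*1659 = 13272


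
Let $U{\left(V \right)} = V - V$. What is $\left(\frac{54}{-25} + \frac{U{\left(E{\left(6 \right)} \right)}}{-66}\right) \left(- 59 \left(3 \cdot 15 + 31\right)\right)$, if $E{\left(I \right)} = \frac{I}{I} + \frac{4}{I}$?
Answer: $\frac{242136}{25} \approx 9685.4$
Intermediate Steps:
$E{\left(I \right)} = 1 + \frac{4}{I}$
$U{\left(V \right)} = 0$
$\left(\frac{54}{-25} + \frac{U{\left(E{\left(6 \right)} \right)}}{-66}\right) \left(- 59 \left(3 \cdot 15 + 31\right)\right) = \left(\frac{54}{-25} + \frac{0}{-66}\right) \left(- 59 \left(3 \cdot 15 + 31\right)\right) = \left(54 \left(- \frac{1}{25}\right) + 0 \left(- \frac{1}{66}\right)\right) \left(- 59 \left(45 + 31\right)\right) = \left(- \frac{54}{25} + 0\right) \left(\left(-59\right) 76\right) = \left(- \frac{54}{25}\right) \left(-4484\right) = \frac{242136}{25}$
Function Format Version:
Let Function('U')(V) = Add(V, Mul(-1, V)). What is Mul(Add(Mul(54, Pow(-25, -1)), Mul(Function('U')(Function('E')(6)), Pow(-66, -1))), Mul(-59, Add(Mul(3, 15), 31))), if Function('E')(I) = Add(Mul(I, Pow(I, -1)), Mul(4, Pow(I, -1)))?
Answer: Rational(242136, 25) ≈ 9685.4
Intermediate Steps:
Function('E')(I) = Add(1, Mul(4, Pow(I, -1)))
Function('U')(V) = 0
Mul(Add(Mul(54, Pow(-25, -1)), Mul(Function('U')(Function('E')(6)), Pow(-66, -1))), Mul(-59, Add(Mul(3, 15), 31))) = Mul(Add(Mul(54, Pow(-25, -1)), Mul(0, Pow(-66, -1))), Mul(-59, Add(Mul(3, 15), 31))) = Mul(Add(Mul(54, Rational(-1, 25)), Mul(0, Rational(-1, 66))), Mul(-59, Add(45, 31))) = Mul(Add(Rational(-54, 25), 0), Mul(-59, 76)) = Mul(Rational(-54, 25), -4484) = Rational(242136, 25)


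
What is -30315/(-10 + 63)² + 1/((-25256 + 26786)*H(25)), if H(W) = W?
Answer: -1159545941/107444250 ≈ -10.792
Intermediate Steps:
-30315/(-10 + 63)² + 1/((-25256 + 26786)*H(25)) = -30315/(-10 + 63)² + 1/((-25256 + 26786)*25) = -30315/(53²) + (1/25)/1530 = -30315/2809 + (1/1530)*(1/25) = -30315*1/2809 + 1/38250 = -30315/2809 + 1/38250 = -1159545941/107444250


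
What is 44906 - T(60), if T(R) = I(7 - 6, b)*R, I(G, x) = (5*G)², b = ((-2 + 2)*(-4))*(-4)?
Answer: 43406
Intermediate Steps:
b = 0 (b = (0*(-4))*(-4) = 0*(-4) = 0)
I(G, x) = 25*G²
T(R) = 25*R (T(R) = (25*(7 - 6)²)*R = (25*1²)*R = (25*1)*R = 25*R)
44906 - T(60) = 44906 - 25*60 = 44906 - 1*1500 = 44906 - 1500 = 43406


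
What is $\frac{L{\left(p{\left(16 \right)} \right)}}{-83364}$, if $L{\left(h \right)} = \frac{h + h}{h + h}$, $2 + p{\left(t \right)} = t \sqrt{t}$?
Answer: $- \frac{1}{83364} \approx -1.1996 \cdot 10^{-5}$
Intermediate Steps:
$p{\left(t \right)} = -2 + t^{\frac{3}{2}}$ ($p{\left(t \right)} = -2 + t \sqrt{t} = -2 + t^{\frac{3}{2}}$)
$L{\left(h \right)} = 1$ ($L{\left(h \right)} = \frac{2 h}{2 h} = 2 h \frac{1}{2 h} = 1$)
$\frac{L{\left(p{\left(16 \right)} \right)}}{-83364} = 1 \frac{1}{-83364} = 1 \left(- \frac{1}{83364}\right) = - \frac{1}{83364}$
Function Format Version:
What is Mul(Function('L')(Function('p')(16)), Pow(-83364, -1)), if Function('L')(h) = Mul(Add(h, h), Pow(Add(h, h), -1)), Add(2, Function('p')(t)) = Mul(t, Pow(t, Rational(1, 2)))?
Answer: Rational(-1, 83364) ≈ -1.1996e-5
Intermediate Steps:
Function('p')(t) = Add(-2, Pow(t, Rational(3, 2))) (Function('p')(t) = Add(-2, Mul(t, Pow(t, Rational(1, 2)))) = Add(-2, Pow(t, Rational(3, 2))))
Function('L')(h) = 1 (Function('L')(h) = Mul(Mul(2, h), Pow(Mul(2, h), -1)) = Mul(Mul(2, h), Mul(Rational(1, 2), Pow(h, -1))) = 1)
Mul(Function('L')(Function('p')(16)), Pow(-83364, -1)) = Mul(1, Pow(-83364, -1)) = Mul(1, Rational(-1, 83364)) = Rational(-1, 83364)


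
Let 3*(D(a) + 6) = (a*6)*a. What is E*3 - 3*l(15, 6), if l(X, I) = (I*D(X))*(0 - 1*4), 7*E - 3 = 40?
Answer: 223905/7 ≈ 31986.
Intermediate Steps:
E = 43/7 (E = 3/7 + (⅐)*40 = 3/7 + 40/7 = 43/7 ≈ 6.1429)
D(a) = -6 + 2*a² (D(a) = -6 + ((a*6)*a)/3 = -6 + ((6*a)*a)/3 = -6 + (6*a²)/3 = -6 + 2*a²)
l(X, I) = -4*I*(-6 + 2*X²) (l(X, I) = (I*(-6 + 2*X²))*(0 - 1*4) = (I*(-6 + 2*X²))*(0 - 4) = (I*(-6 + 2*X²))*(-4) = -4*I*(-6 + 2*X²))
E*3 - 3*l(15, 6) = (43/7)*3 - 3*8*6*(3 - 1*15²) = 129/7 - 3*8*6*(3 - 1*225) = 129/7 - 3*8*6*(3 - 225) = 129/7 - 3*8*6*(-222) = 129/7 - 3*(-10656) = 129/7 - 1*(-31968) = 129/7 + 31968 = 223905/7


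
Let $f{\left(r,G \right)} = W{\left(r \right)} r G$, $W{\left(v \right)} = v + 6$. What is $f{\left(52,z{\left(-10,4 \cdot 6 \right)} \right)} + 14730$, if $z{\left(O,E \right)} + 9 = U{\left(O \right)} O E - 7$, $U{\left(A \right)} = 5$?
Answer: $-3652726$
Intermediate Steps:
$W{\left(v \right)} = 6 + v$
$z{\left(O,E \right)} = -16 + 5 E O$ ($z{\left(O,E \right)} = -9 + \left(5 O E - 7\right) = -9 + \left(5 E O - 7\right) = -9 + \left(-7 + 5 E O\right) = -16 + 5 E O$)
$f{\left(r,G \right)} = G r \left(6 + r\right)$ ($f{\left(r,G \right)} = \left(6 + r\right) r G = r \left(6 + r\right) G = G r \left(6 + r\right)$)
$f{\left(52,z{\left(-10,4 \cdot 6 \right)} \right)} + 14730 = \left(-16 + 5 \cdot 4 \cdot 6 \left(-10\right)\right) 52 \left(6 + 52\right) + 14730 = \left(-16 + 5 \cdot 24 \left(-10\right)\right) 52 \cdot 58 + 14730 = \left(-16 - 1200\right) 52 \cdot 58 + 14730 = \left(-1216\right) 52 \cdot 58 + 14730 = -3667456 + 14730 = -3652726$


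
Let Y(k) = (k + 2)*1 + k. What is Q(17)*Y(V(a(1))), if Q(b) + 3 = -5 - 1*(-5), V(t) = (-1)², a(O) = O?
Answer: -12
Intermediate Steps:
V(t) = 1
Q(b) = -3 (Q(b) = -3 + (-5 - 1*(-5)) = -3 + (-5 + 5) = -3 + 0 = -3)
Y(k) = 2 + 2*k (Y(k) = (2 + k)*1 + k = (2 + k) + k = 2 + 2*k)
Q(17)*Y(V(a(1))) = -3*(2 + 2*1) = -3*(2 + 2) = -3*4 = -12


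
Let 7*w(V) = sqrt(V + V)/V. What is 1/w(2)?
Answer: 7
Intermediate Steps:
w(V) = sqrt(2)/(7*sqrt(V)) (w(V) = (sqrt(V + V)/V)/7 = (sqrt(2*V)/V)/7 = ((sqrt(2)*sqrt(V))/V)/7 = (sqrt(2)/sqrt(V))/7 = sqrt(2)/(7*sqrt(V)))
1/w(2) = 1/(sqrt(2)/(7*sqrt(2))) = 1/(sqrt(2)*(sqrt(2)/2)/7) = 1/(1/7) = 7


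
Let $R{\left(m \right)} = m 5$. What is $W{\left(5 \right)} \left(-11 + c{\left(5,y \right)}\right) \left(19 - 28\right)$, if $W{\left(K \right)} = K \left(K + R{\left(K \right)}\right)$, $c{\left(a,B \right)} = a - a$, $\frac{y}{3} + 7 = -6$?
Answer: $14850$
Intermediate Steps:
$y = -39$ ($y = -21 + 3 \left(-6\right) = -21 - 18 = -39$)
$c{\left(a,B \right)} = 0$
$R{\left(m \right)} = 5 m$
$W{\left(K \right)} = 6 K^{2}$ ($W{\left(K \right)} = K \left(K + 5 K\right) = K 6 K = 6 K^{2}$)
$W{\left(5 \right)} \left(-11 + c{\left(5,y \right)}\right) \left(19 - 28\right) = 6 \cdot 5^{2} \left(-11 + 0\right) \left(19 - 28\right) = 6 \cdot 25 \left(\left(-11\right) \left(-9\right)\right) = 150 \cdot 99 = 14850$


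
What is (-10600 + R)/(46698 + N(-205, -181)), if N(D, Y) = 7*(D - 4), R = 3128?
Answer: -7472/45235 ≈ -0.16518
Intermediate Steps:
N(D, Y) = -28 + 7*D (N(D, Y) = 7*(-4 + D) = -28 + 7*D)
(-10600 + R)/(46698 + N(-205, -181)) = (-10600 + 3128)/(46698 + (-28 + 7*(-205))) = -7472/(46698 + (-28 - 1435)) = -7472/(46698 - 1463) = -7472/45235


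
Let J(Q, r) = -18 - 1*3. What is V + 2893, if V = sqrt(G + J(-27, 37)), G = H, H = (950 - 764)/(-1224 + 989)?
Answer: 2893 + 3*I*sqrt(133715)/235 ≈ 2893.0 + 4.6681*I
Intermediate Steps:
J(Q, r) = -21 (J(Q, r) = -18 - 3 = -21)
H = -186/235 (H = 186/(-235) = 186*(-1/235) = -186/235 ≈ -0.79149)
G = -186/235 ≈ -0.79149
V = 3*I*sqrt(133715)/235 (V = sqrt(-186/235 - 21) = sqrt(-5121/235) = 3*I*sqrt(133715)/235 ≈ 4.6681*I)
V + 2893 = 3*I*sqrt(133715)/235 + 2893 = 2893 + 3*I*sqrt(133715)/235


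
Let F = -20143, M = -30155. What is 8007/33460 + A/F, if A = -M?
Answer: -847701299/673984780 ≈ -1.2577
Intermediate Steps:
A = 30155 (A = -1*(-30155) = 30155)
8007/33460 + A/F = 8007/33460 + 30155/(-20143) = 8007*(1/33460) + 30155*(-1/20143) = 8007/33460 - 30155/20143 = -847701299/673984780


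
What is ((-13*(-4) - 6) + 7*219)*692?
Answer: 1092668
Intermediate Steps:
((-13*(-4) - 6) + 7*219)*692 = ((52 - 6) + 1533)*692 = (46 + 1533)*692 = 1579*692 = 1092668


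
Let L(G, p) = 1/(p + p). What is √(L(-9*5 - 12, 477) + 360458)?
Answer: √36450954898/318 ≈ 600.38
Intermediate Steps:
L(G, p) = 1/(2*p)
√(L(-9*5 - 12, 477) + 360458) = √((½)/477 + 360458) = √((½)*(1/477) + 360458) = √(1/954 + 360458) = √(343876933/954) = √36450954898/318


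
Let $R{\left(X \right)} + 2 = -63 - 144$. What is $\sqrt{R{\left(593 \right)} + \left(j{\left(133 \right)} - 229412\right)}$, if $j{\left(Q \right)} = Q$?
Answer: $4 i \sqrt{14343} \approx 479.05 i$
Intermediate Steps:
$R{\left(X \right)} = -209$ ($R{\left(X \right)} = -2 - 207 = -209$)
$\sqrt{R{\left(593 \right)} + \left(j{\left(133 \right)} - 229412\right)} = \sqrt{-209 + \left(133 - 229412\right)} = \sqrt{-209 - 229279} = \sqrt{-229488} = 4 i \sqrt{14343}$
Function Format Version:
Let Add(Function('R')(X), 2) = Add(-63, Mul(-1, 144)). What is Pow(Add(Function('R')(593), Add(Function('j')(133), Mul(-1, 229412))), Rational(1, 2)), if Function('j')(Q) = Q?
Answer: Mul(4, I, Pow(14343, Rational(1, 2))) ≈ Mul(479.05, I)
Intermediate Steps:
Function('R')(X) = -209 (Function('R')(X) = Add(-2, Add(-63, Mul(-1, 144))) = Add(-2, Add(-63, -144)) = Add(-2, -207) = -209)
Pow(Add(Function('R')(593), Add(Function('j')(133), Mul(-1, 229412))), Rational(1, 2)) = Pow(Add(-209, Add(133, Mul(-1, 229412))), Rational(1, 2)) = Pow(Add(-209, Add(133, -229412)), Rational(1, 2)) = Pow(Add(-209, -229279), Rational(1, 2)) = Pow(-229488, Rational(1, 2)) = Mul(4, I, Pow(14343, Rational(1, 2)))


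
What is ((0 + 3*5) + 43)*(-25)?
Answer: -1450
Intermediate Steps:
((0 + 3*5) + 43)*(-25) = ((0 + 15) + 43)*(-25) = (15 + 43)*(-25) = 58*(-25) = -1450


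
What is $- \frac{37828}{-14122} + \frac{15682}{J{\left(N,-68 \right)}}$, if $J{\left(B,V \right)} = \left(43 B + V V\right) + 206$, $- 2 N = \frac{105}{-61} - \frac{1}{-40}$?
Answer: $\frac{989542140338}{167687289997} \approx 5.9011$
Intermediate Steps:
$N = \frac{4139}{4880}$ ($N = - \frac{\frac{105}{-61} - \frac{1}{-40}}{2} = - \frac{105 \left(- \frac{1}{61}\right) - - \frac{1}{40}}{2} = - \frac{- \frac{105}{61} + \frac{1}{40}}{2} = \left(- \frac{1}{2}\right) \left(- \frac{4139}{2440}\right) = \frac{4139}{4880} \approx 0.84816$)
$J{\left(B,V \right)} = 206 + V^{2} + 43 B$ ($J{\left(B,V \right)} = \left(43 B + V^{2}\right) + 206 = \left(V^{2} + 43 B\right) + 206 = 206 + V^{2} + 43 B$)
$- \frac{37828}{-14122} + \frac{15682}{J{\left(N,-68 \right)}} = - \frac{37828}{-14122} + \frac{15682}{206 + \left(-68\right)^{2} + 43 \cdot \frac{4139}{4880}} = \left(-37828\right) \left(- \frac{1}{14122}\right) + \frac{15682}{206 + 4624 + \frac{177977}{4880}} = \frac{18914}{7061} + \frac{15682}{\frac{23748377}{4880}} = \frac{18914}{7061} + 15682 \cdot \frac{4880}{23748377} = \frac{18914}{7061} + \frac{76528160}{23748377} = \frac{989542140338}{167687289997}$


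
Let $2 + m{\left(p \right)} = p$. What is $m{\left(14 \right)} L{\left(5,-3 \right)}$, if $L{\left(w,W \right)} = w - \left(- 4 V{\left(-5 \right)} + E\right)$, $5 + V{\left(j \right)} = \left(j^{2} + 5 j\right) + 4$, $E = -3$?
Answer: $48$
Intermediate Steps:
$m{\left(p \right)} = -2 + p$
$V{\left(j \right)} = -1 + j^{2} + 5 j$ ($V{\left(j \right)} = -5 + \left(\left(j^{2} + 5 j\right) + 4\right) = -5 + \left(4 + j^{2} + 5 j\right) = -1 + j^{2} + 5 j$)
$L{\left(w,W \right)} = -1 + w$ ($L{\left(w,W \right)} = w - \left(- 4 \left(-1 + \left(-5\right)^{2} + 5 \left(-5\right)\right) - 3\right) = w - \left(- 4 \left(-1 + 25 - 25\right) - 3\right) = w - \left(\left(-4\right) \left(-1\right) - 3\right) = w - \left(4 - 3\right) = w - 1 = -1 + w$)
$m{\left(14 \right)} L{\left(5,-3 \right)} = \left(-2 + 14\right) \left(-1 + 5\right) = 12 \cdot 4 = 48$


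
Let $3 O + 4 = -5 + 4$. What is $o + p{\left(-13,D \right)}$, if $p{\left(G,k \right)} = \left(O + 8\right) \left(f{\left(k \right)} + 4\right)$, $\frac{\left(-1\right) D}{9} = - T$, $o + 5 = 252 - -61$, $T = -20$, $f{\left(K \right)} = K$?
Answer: $- \frac{2420}{3} \approx -806.67$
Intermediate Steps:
$O = - \frac{5}{3}$ ($O = - \frac{4}{3} + \frac{-5 + 4}{3} = - \frac{4}{3} + \frac{1}{3} \left(-1\right) = - \frac{4}{3} - \frac{1}{3} = - \frac{5}{3} \approx -1.6667$)
$o = 308$ ($o = -5 + \left(252 - -61\right) = -5 + \left(252 + 61\right) = -5 + 313 = 308$)
$D = -180$ ($D = - 9 \left(\left(-1\right) \left(-20\right)\right) = \left(-9\right) 20 = -180$)
$p{\left(G,k \right)} = \frac{76}{3} + \frac{19 k}{3}$ ($p{\left(G,k \right)} = \left(- \frac{5}{3} + 8\right) \left(k + 4\right) = \frac{19 \left(4 + k\right)}{3} = \frac{76}{3} + \frac{19 k}{3}$)
$o + p{\left(-13,D \right)} = 308 + \left(\frac{76}{3} + \frac{19}{3} \left(-180\right)\right) = 308 + \left(\frac{76}{3} - 1140\right) = 308 - \frac{3344}{3} = - \frac{2420}{3}$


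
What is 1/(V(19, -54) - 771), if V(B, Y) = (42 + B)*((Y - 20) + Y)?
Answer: -1/8579 ≈ -0.00011656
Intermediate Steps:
V(B, Y) = (-20 + 2*Y)*(42 + B) (V(B, Y) = (42 + B)*((-20 + Y) + Y) = (42 + B)*(-20 + 2*Y) = (-20 + 2*Y)*(42 + B))
1/(V(19, -54) - 771) = 1/((-840 - 20*19 + 84*(-54) + 2*19*(-54)) - 771) = 1/((-840 - 380 - 4536 - 2052) - 771) = 1/(-7808 - 771) = 1/(-8579) = -1/8579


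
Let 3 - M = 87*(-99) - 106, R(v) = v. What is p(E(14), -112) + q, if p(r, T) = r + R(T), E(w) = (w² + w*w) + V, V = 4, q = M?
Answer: 9006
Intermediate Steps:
M = 8722 (M = 3 - (87*(-99) - 106) = 3 - (-8613 - 106) = 3 - 1*(-8719) = 3 + 8719 = 8722)
q = 8722
E(w) = 4 + 2*w² (E(w) = (w² + w*w) + 4 = (w² + w²) + 4 = 2*w² + 4 = 4 + 2*w²)
p(r, T) = T + r (p(r, T) = r + T = T + r)
p(E(14), -112) + q = (-112 + (4 + 2*14²)) + 8722 = (-112 + (4 + 2*196)) + 8722 = (-112 + (4 + 392)) + 8722 = (-112 + 396) + 8722 = 284 + 8722 = 9006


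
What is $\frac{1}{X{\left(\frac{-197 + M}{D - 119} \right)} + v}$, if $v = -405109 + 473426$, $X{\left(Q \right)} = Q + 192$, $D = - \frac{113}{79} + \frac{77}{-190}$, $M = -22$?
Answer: $\frac{604581}{41420335459} \approx 1.4596 \cdot 10^{-5}$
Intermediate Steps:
$D = - \frac{27553}{15010}$ ($D = \left(-113\right) \frac{1}{79} + 77 \left(- \frac{1}{190}\right) = - \frac{113}{79} - \frac{77}{190} = - \frac{27553}{15010} \approx -1.8356$)
$X{\left(Q \right)} = 192 + Q$
$v = 68317$
$\frac{1}{X{\left(\frac{-197 + M}{D - 119} \right)} + v} = \frac{1}{\left(192 + \frac{-197 - 22}{- \frac{27553}{15010} - 119}\right) + 68317} = \frac{1}{\left(192 - \frac{219}{- \frac{1813743}{15010}}\right) + 68317} = \frac{1}{\left(192 - - \frac{1095730}{604581}\right) + 68317} = \frac{1}{\left(192 + \frac{1095730}{604581}\right) + 68317} = \frac{1}{\frac{117175282}{604581} + 68317} = \frac{1}{\frac{41420335459}{604581}} = \frac{604581}{41420335459}$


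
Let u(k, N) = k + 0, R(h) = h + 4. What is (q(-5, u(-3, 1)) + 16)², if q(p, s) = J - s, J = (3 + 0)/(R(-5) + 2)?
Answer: 484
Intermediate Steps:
R(h) = 4 + h
J = 3 (J = (3 + 0)/((4 - 5) + 2) = 3/(-1 + 2) = 3/1 = 3*1 = 3)
u(k, N) = k
q(p, s) = 3 - s
(q(-5, u(-3, 1)) + 16)² = ((3 - 1*(-3)) + 16)² = ((3 + 3) + 16)² = (6 + 16)² = 22² = 484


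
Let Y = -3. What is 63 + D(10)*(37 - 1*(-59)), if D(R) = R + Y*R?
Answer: -1857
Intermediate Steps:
D(R) = -2*R (D(R) = R - 3*R = -2*R)
63 + D(10)*(37 - 1*(-59)) = 63 + (-2*10)*(37 - 1*(-59)) = 63 - 20*(37 + 59) = 63 - 20*96 = 63 - 1920 = -1857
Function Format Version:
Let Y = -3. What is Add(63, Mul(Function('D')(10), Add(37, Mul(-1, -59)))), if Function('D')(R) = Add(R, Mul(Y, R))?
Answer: -1857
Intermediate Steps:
Function('D')(R) = Mul(-2, R) (Function('D')(R) = Add(R, Mul(-3, R)) = Mul(-2, R))
Add(63, Mul(Function('D')(10), Add(37, Mul(-1, -59)))) = Add(63, Mul(Mul(-2, 10), Add(37, Mul(-1, -59)))) = Add(63, Mul(-20, Add(37, 59))) = Add(63, Mul(-20, 96)) = Add(63, -1920) = -1857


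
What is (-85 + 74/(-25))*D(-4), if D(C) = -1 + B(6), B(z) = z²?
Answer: -15393/5 ≈ -3078.6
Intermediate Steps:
D(C) = 35 (D(C) = -1 + 6² = -1 + 36 = 35)
(-85 + 74/(-25))*D(-4) = (-85 + 74/(-25))*35 = (-85 + 74*(-1/25))*35 = (-85 - 74/25)*35 = -2199/25*35 = -15393/5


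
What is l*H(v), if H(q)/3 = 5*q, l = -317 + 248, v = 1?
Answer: -1035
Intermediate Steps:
l = -69
H(q) = 15*q (H(q) = 3*(5*q) = 15*q)
l*H(v) = -1035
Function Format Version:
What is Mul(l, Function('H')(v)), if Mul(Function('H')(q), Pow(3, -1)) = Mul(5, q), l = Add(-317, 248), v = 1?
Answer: -1035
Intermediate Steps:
l = -69
Function('H')(q) = Mul(15, q) (Function('H')(q) = Mul(3, Mul(5, q)) = Mul(15, q))
Mul(l, Function('H')(v)) = Mul(-69, Mul(15, 1)) = Mul(-69, 15) = -1035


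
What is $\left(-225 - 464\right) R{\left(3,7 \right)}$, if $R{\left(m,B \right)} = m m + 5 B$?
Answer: $-30316$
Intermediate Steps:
$R{\left(m,B \right)} = m^{2} + 5 B$
$\left(-225 - 464\right) R{\left(3,7 \right)} = \left(-225 - 464\right) \left(3^{2} + 5 \cdot 7\right) = - 689 \left(9 + 35\right) = \left(-689\right) 44 = -30316$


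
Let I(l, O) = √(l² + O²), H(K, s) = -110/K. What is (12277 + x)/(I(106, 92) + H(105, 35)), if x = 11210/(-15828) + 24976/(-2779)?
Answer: 2967743881333/4548999847888 + 28328464321815*√197/4548999847888 ≈ 88.058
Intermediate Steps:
x = -30462337/3141858 (x = 11210*(-1/15828) + 24976*(-1/2779) = -5605/7914 - 3568/397 = -30462337/3141858 ≈ -9.6956)
I(l, O) = √(O² + l²)
(12277 + x)/(I(106, 92) + H(105, 35)) = (12277 - 30462337/3141858)/(√(92² + 106²) - 110/105) = 38542128329/(3141858*(√(8464 + 11236) - 110*1/105)) = 38542128329/(3141858*(√19700 - 22/21)) = 38542128329/(3141858*(10*√197 - 22/21)) = 38542128329/(3141858*(-22/21 + 10*√197))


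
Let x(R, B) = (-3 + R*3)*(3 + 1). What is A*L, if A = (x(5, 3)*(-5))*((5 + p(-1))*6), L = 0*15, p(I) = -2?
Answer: 0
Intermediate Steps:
L = 0
x(R, B) = -12 + 12*R (x(R, B) = (-3 + 3*R)*4 = -12 + 12*R)
A = -4320 (A = ((-12 + 12*5)*(-5))*((5 - 2)*6) = ((-12 + 60)*(-5))*(3*6) = (48*(-5))*18 = -240*18 = -4320)
A*L = -4320*0 = 0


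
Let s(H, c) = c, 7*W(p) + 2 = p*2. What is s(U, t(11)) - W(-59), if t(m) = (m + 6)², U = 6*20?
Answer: 2143/7 ≈ 306.14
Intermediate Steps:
U = 120
W(p) = -2/7 + 2*p/7 (W(p) = -2/7 + (p*2)/7 = -2/7 + (2*p)/7 = -2/7 + 2*p/7)
t(m) = (6 + m)²
s(U, t(11)) - W(-59) = (6 + 11)² - (-2/7 + (2/7)*(-59)) = 17² - (-2/7 - 118/7) = 289 - 1*(-120/7) = 289 + 120/7 = 2143/7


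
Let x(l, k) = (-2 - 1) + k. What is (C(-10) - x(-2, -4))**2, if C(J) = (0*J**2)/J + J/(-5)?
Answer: 81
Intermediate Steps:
x(l, k) = -3 + k
C(J) = -J/5 (C(J) = 0/J + J*(-1/5) = 0 - J/5 = -J/5)
(C(-10) - x(-2, -4))**2 = (-1/5*(-10) - (-3 - 4))**2 = (2 - 1*(-7))**2 = (2 + 7)**2 = 9**2 = 81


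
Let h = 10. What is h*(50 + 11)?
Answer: 610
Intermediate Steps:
h*(50 + 11) = 10*(50 + 11) = 10*61 = 610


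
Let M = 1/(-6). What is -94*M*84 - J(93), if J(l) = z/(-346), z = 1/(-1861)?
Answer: 847380295/643906 ≈ 1316.0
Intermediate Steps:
z = -1/1861 ≈ -0.00053735
M = -⅙ (M = 1*(-⅙) = -⅙ ≈ -0.16667)
J(l) = 1/643906 (J(l) = -1/1861/(-346) = -1/1861*(-1/346) = 1/643906)
-94*M*84 - J(93) = -(-47)*84/3 - 1*1/643906 = -94*(-14) - 1/643906 = 1316 - 1/643906 = 847380295/643906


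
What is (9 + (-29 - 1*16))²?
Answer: 1296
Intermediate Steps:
(9 + (-29 - 1*16))² = (9 + (-29 - 16))² = (9 - 45)² = (-36)² = 1296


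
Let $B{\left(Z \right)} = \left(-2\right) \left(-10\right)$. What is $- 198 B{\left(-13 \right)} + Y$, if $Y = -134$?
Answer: $-4094$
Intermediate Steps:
$B{\left(Z \right)} = 20$
$- 198 B{\left(-13 \right)} + Y = \left(-198\right) 20 - 134 = -3960 - 134 = -4094$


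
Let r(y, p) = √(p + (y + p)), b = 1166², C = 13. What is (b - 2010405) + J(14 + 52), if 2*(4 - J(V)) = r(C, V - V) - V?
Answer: -650812 - √13/2 ≈ -6.5081e+5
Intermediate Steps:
b = 1359556
r(y, p) = √(y + 2*p) (r(y, p) = √(p + (p + y)) = √(y + 2*p))
J(V) = 4 + V/2 - √13/2 (J(V) = 4 - (√(13 + 2*(V - V)) - V)/2 = 4 - (√(13 + 2*0) - V)/2 = 4 - (√(13 + 0) - V)/2 = 4 - (√13 - V)/2 = 4 + (V/2 - √13/2) = 4 + V/2 - √13/2)
(b - 2010405) + J(14 + 52) = (1359556 - 2010405) + (4 + (14 + 52)/2 - √13/2) = -650849 + (4 + (½)*66 - √13/2) = -650849 + (4 + 33 - √13/2) = -650849 + (37 - √13/2) = -650812 - √13/2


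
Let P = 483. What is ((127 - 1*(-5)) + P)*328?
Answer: 201720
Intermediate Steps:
((127 - 1*(-5)) + P)*328 = ((127 - 1*(-5)) + 483)*328 = ((127 + 5) + 483)*328 = (132 + 483)*328 = 615*328 = 201720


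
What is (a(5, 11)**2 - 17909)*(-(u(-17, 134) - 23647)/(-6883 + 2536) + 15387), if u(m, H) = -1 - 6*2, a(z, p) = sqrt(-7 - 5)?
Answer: -171180442187/621 ≈ -2.7565e+8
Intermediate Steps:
a(z, p) = 2*I*sqrt(3) (a(z, p) = sqrt(-12) = 2*I*sqrt(3))
u(m, H) = -13 (u(m, H) = -1 - 12 = -13)
(a(5, 11)**2 - 17909)*(-(u(-17, 134) - 23647)/(-6883 + 2536) + 15387) = ((2*I*sqrt(3))**2 - 17909)*(-(-13 - 23647)/(-6883 + 2536) + 15387) = (-12 - 17909)*(-(-23660)/(-4347) + 15387) = -17921*(-(-23660)*(-1)/4347 + 15387) = -17921*(-1*3380/621 + 15387) = -17921*(-3380/621 + 15387) = -17921*9551947/621 = -171180442187/621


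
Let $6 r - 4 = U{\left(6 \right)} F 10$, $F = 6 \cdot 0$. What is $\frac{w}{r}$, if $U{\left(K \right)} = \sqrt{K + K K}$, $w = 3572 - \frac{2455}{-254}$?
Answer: $\frac{2729229}{508} \approx 5372.5$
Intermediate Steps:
$F = 0$
$w = \frac{909743}{254}$ ($w = 3572 - - \frac{2455}{254} = 3572 + \frac{2455}{254} = \frac{909743}{254} \approx 3581.7$)
$U{\left(K \right)} = \sqrt{K + K^{2}}$
$r = \frac{2}{3}$ ($r = \frac{2}{3} + \frac{\sqrt{6 \left(1 + 6\right)} 0 \cdot 10}{6} = \frac{2}{3} + \frac{\sqrt{6 \cdot 7} \cdot 0 \cdot 10}{6} = \frac{2}{3} + \frac{\sqrt{42} \cdot 0 \cdot 10}{6} = \frac{2}{3} + \frac{0 \cdot 10}{6} = \frac{2}{3} + \frac{1}{6} \cdot 0 = \frac{2}{3} + 0 = \frac{2}{3} \approx 0.66667$)
$\frac{w}{r} = \frac{909743}{254 \cdot \frac{2}{3}} = \frac{909743}{254} \cdot \frac{3}{2} = \frac{2729229}{508}$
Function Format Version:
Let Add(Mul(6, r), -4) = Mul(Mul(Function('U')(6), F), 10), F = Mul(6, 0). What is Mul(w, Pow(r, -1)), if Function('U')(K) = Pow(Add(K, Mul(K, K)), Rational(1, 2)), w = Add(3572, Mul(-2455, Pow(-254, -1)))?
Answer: Rational(2729229, 508) ≈ 5372.5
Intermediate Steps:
F = 0
w = Rational(909743, 254) (w = Add(3572, Mul(-2455, Rational(-1, 254))) = Add(3572, Rational(2455, 254)) = Rational(909743, 254) ≈ 3581.7)
Function('U')(K) = Pow(Add(K, Pow(K, 2)), Rational(1, 2))
r = Rational(2, 3) (r = Add(Rational(2, 3), Mul(Rational(1, 6), Mul(Mul(Pow(Mul(6, Add(1, 6)), Rational(1, 2)), 0), 10))) = Add(Rational(2, 3), Mul(Rational(1, 6), Mul(Mul(Pow(Mul(6, 7), Rational(1, 2)), 0), 10))) = Add(Rational(2, 3), Mul(Rational(1, 6), Mul(Mul(Pow(42, Rational(1, 2)), 0), 10))) = Add(Rational(2, 3), Mul(Rational(1, 6), Mul(0, 10))) = Add(Rational(2, 3), Mul(Rational(1, 6), 0)) = Add(Rational(2, 3), 0) = Rational(2, 3) ≈ 0.66667)
Mul(w, Pow(r, -1)) = Mul(Rational(909743, 254), Pow(Rational(2, 3), -1)) = Mul(Rational(909743, 254), Rational(3, 2)) = Rational(2729229, 508)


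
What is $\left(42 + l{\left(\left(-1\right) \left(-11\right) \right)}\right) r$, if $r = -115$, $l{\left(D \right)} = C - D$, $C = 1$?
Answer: $-3680$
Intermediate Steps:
$l{\left(D \right)} = 1 - D$
$\left(42 + l{\left(\left(-1\right) \left(-11\right) \right)}\right) r = \left(42 + \left(1 - \left(-1\right) \left(-11\right)\right)\right) \left(-115\right) = \left(42 + \left(1 - 11\right)\right) \left(-115\right) = \left(42 - 10\right) \left(-115\right) = 32 \left(-115\right) = -3680$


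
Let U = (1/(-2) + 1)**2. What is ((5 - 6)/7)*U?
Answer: -1/28 ≈ -0.035714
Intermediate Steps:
U = 1/4 (U = (1*(-1/2) + 1)**2 = (-1/2 + 1)**2 = (1/2)**2 = 1/4 ≈ 0.25000)
((5 - 6)/7)*U = ((5 - 6)/7)*(1/4) = -1*1/7*(1/4) = -1/7*1/4 = -1/28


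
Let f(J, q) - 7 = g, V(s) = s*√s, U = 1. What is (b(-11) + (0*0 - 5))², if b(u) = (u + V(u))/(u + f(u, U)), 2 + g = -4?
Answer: 19/10 - 429*I*√11/50 ≈ 1.9 - 28.457*I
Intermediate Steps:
g = -6 (g = -2 - 4 = -6)
V(s) = s^(3/2)
f(J, q) = 1 (f(J, q) = 7 - 6 = 1)
b(u) = (u + u^(3/2))/(1 + u) (b(u) = (u + u^(3/2))/(u + 1) = (u + u^(3/2))/(1 + u))
(b(-11) + (0*0 - 5))² = ((-11 + (-11)^(3/2))/(1 - 11) + (0*0 - 5))² = ((-11 - 11*I*√11)/(-10) + (0 - 5))² = (-(-11 - 11*I*√11)/10 - 5)² = ((11/10 + 11*I*√11/10) - 5)² = (-39/10 + 11*I*√11/10)²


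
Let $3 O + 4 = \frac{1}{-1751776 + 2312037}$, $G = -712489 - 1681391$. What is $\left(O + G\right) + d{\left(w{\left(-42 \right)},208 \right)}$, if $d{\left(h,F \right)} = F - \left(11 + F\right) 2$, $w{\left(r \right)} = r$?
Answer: $- \frac{4023981629173}{1680783} \approx -2.3941 \cdot 10^{6}$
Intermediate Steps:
$G = -2393880$ ($G = -712489 - 1681391 = -2393880$)
$O = - \frac{2241043}{1680783}$ ($O = - \frac{4}{3} + \frac{1}{3 \left(-1751776 + 2312037\right)} = - \frac{4}{3} + \frac{1}{3 \cdot 560261} = - \frac{4}{3} + \frac{1}{3} \cdot \frac{1}{560261} = - \frac{4}{3} + \frac{1}{1680783} = - \frac{2241043}{1680783} \approx -1.3333$)
$d{\left(h,F \right)} = -22 - F$ ($d{\left(h,F \right)} = F - \left(22 + 2 F\right) = -22 - F$)
$\left(O + G\right) + d{\left(w{\left(-42 \right)},208 \right)} = \left(- \frac{2241043}{1680783} - 2393880\right) - 230 = - \frac{4023595049083}{1680783} - 230 = - \frac{4023981629173}{1680783}$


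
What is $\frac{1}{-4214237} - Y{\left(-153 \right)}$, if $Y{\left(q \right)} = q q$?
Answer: $- \frac{98651073934}{4214237} \approx -23409.0$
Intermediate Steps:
$Y{\left(q \right)} = q^{2}$
$\frac{1}{-4214237} - Y{\left(-153 \right)} = \frac{1}{-4214237} - \left(-153\right)^{2} = - \frac{1}{4214237} - 23409 = - \frac{98651073934}{4214237}$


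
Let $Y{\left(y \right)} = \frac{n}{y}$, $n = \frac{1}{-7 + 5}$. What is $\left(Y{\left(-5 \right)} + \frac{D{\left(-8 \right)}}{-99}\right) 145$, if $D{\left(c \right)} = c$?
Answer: $\frac{5191}{198} \approx 26.217$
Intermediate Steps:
$n = - \frac{1}{2}$ ($n = \frac{1}{-2} = - \frac{1}{2} \approx -0.5$)
$Y{\left(y \right)} = - \frac{1}{2 y}$
$\left(Y{\left(-5 \right)} + \frac{D{\left(-8 \right)}}{-99}\right) 145 = \left(- \frac{1}{2 \left(-5\right)} - \frac{8}{-99}\right) 145 = \left(\left(- \frac{1}{2}\right) \left(- \frac{1}{5}\right) - - \frac{8}{99}\right) 145 = \left(\frac{1}{10} + \frac{8}{99}\right) 145 = \frac{179}{990} \cdot 145 = \frac{5191}{198}$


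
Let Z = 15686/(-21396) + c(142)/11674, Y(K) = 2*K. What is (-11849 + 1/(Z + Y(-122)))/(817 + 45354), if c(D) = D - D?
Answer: -31022529293/120882834505 ≈ -0.25663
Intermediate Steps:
c(D) = 0
Z = -7843/10698 (Z = 15686/(-21396) + 0/11674 = 15686*(-1/21396) + 0*(1/11674) = -7843/10698 + 0 = -7843/10698 ≈ -0.73313)
(-11849 + 1/(Z + Y(-122)))/(817 + 45354) = (-11849 + 1/(-7843/10698 + 2*(-122)))/(817 + 45354) = (-11849 + 1/(-7843/10698 - 244))/46171 = (-11849 + 1/(-2618155/10698))*(1/46171) = (-11849 - 10698/2618155)*(1/46171) = -31022529293/2618155*1/46171 = -31022529293/120882834505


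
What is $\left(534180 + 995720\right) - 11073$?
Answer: $1518827$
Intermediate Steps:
$\left(534180 + 995720\right) - 11073 = 1529900 - 11073 = 1518827$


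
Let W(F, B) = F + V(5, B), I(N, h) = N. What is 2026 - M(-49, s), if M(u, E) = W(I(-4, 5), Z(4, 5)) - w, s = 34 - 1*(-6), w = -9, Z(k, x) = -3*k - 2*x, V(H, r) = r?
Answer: 2043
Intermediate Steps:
s = 40 (s = 34 + 6 = 40)
W(F, B) = B + F (W(F, B) = F + B = B + F)
M(u, E) = -17 (M(u, E) = ((-3*4 - 2*5) - 4) - 1*(-9) = ((-12 - 10) - 4) + 9 = (-22 - 4) + 9 = -26 + 9 = -17)
2026 - M(-49, s) = 2026 - 1*(-17) = 2026 + 17 = 2043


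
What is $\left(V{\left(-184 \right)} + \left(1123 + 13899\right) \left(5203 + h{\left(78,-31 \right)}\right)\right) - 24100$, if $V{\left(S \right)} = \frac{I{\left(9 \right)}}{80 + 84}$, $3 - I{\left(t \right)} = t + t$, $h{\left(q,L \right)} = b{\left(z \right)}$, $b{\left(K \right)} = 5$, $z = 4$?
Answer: $\frac{12826518049}{164} \approx 7.821 \cdot 10^{7}$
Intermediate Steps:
$h{\left(q,L \right)} = 5$
$I{\left(t \right)} = 3 - 2 t$ ($I{\left(t \right)} = 3 - \left(t + t\right) = 3 - 2 t$)
$V{\left(S \right)} = - \frac{15}{164}$ ($V{\left(S \right)} = \frac{3 - 18}{80 + 84} = \frac{3 - 18}{164} = \left(-15\right) \frac{1}{164} = - \frac{15}{164}$)
$\left(V{\left(-184 \right)} + \left(1123 + 13899\right) \left(5203 + h{\left(78,-31 \right)}\right)\right) - 24100 = \left(- \frac{15}{164} + \left(1123 + 13899\right) \left(5203 + 5\right)\right) - 24100 = \left(- \frac{15}{164} + 15022 \cdot 5208\right) - 24100 = \left(- \frac{15}{164} + 78234576\right) - 24100 = \frac{12830470449}{164} - 24100 = \frac{12826518049}{164}$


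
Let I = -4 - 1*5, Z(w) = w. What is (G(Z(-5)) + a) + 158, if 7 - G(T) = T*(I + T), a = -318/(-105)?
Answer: 3431/35 ≈ 98.029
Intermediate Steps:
I = -9 (I = -4 - 5 = -9)
a = 106/35 (a = -318*(-1/105) = 106/35 ≈ 3.0286)
G(T) = 7 - T*(-9 + T)
(G(Z(-5)) + a) + 158 = ((7 - 1*(-5)² + 9*(-5)) + 106/35) + 158 = ((7 - 1*25 - 45) + 106/35) + 158 = ((7 - 25 - 45) + 106/35) + 158 = (-63 + 106/35) + 158 = -2099/35 + 158 = 3431/35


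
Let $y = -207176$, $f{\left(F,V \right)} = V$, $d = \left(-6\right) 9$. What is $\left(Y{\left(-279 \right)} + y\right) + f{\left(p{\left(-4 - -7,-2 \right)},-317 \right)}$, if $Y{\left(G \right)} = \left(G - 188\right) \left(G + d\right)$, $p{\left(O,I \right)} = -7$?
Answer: $-51982$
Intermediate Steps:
$d = -54$
$Y{\left(G \right)} = \left(-188 + G\right) \left(-54 + G\right)$ ($Y{\left(G \right)} = \left(G - 188\right) \left(G - 54\right) = \left(-188 + G\right) \left(-54 + G\right)$)
$\left(Y{\left(-279 \right)} + y\right) + f{\left(p{\left(-4 - -7,-2 \right)},-317 \right)} = \left(\left(10152 + \left(-279\right)^{2} - -67518\right) - 207176\right) - 317 = \left(\left(10152 + 77841 + 67518\right) - 207176\right) - 317 = \left(155511 - 207176\right) - 317 = -51665 - 317 = -51982$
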